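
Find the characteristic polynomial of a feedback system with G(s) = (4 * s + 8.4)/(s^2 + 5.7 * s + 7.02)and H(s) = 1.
Characteristic poly = G_den * H_den + G_num * H_num = (s^2 + 5.7*s + 7.02) + (4*s + 8.4) = s^2 + 9.7*s + 15.42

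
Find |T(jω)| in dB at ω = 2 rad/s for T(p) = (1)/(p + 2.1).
Substitute p = j*2: T(j2) = 0.249703 - 0.237812j.
|T(j2)| = sqrt(Re² + Im²) = 0.3448.
20*log₁₀(0.3448) = -9.25 dB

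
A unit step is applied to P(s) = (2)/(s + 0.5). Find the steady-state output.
FVT: lim_{t→∞} y(t) = lim_{s→0} s*Y(s) where Y(s) = P(s)/s.
= lim_{s→0} P(s) = P(0) = num(0)/den(0) = 2/0.5 = 4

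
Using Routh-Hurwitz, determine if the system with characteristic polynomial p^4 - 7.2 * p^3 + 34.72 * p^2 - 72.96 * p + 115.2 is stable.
Routh array:
p^4: [1, 34.72, 115.2]; p^3: [-7.2, -72.96]; p^2: [24.5867, 115.2]; p^1: [-39.2246]; p^0: [115.2]
First column: [1, -7.2, 24.5867, -39.2246, 115.2]. Sign changes = 4.
No, unstable (4 RHP root(s))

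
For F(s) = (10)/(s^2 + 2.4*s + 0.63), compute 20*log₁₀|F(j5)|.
Substitute s = j*5: F(j5) = -0.330263 - 0.162624j.
|F(j5)| = sqrt(Re² + Im²) = 0.3681.
20*log₁₀(0.3681) = -8.68 dB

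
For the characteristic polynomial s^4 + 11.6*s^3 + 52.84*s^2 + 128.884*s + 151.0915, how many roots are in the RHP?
s^4 + 11.6*s^3 + 52.84*s^2 + 128.884*s + 151.0915 = (s + 3.5)(s + 4.9)(s^2 + 3.2*s + 8.81). Poles: -1.6 + 2.5j, -1.6 - 2.5j, -3.5, -4.9. RHP poles (Re>0): 0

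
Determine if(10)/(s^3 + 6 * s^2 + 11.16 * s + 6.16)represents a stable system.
Denominator: s^3 + 6*s^2 + 11.16*s + 6.16 = (s + 2.2)(s + 1)(s + 2.8). Poles: -1, -2.2, -2.8. All Re(p)<0: Yes (stable)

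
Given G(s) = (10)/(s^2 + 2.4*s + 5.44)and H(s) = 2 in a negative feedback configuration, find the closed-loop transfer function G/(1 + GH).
Closed-loop T = G/(1+GH).
Numerator: G_num * H_den = 10.
Denominator: G_den * H_den + G_num * H_num = (s^2 + 2.4*s + 5.44) + (20) = s^2 + 2.4*s + 25.44.
T(s) = (10)/(s^2 + 2.4*s + 25.44)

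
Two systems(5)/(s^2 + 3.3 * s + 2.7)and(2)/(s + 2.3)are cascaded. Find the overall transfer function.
Series: H = H₁ · H₂ = (n₁·n₂)/(d₁·d₂).
Num: n₁·n₂ = 10. Den: d₁·d₂ = s^3 + 5.6*s^2 + 10.29*s + 6.21.
H(s) = (10)/(s^3 + 5.6*s^2 + 10.29*s + 6.21)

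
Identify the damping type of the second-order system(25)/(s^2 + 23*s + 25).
Standard form: ωn²/(s²+2ζωn·s+ωn²) gives ωn=5, ζ=2.3.
Overdamped (ζ = 2.3 > 1)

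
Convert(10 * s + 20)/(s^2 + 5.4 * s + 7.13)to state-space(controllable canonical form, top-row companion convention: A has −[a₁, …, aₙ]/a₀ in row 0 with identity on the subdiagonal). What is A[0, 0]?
Reachable canonical form for den = s^2 + 5.4*s + 7.13: top row of A = -[a₁,a₂,...,aₙ]/a₀, ones on the subdiagonal, zeros elsewhere.
A = [[-5.4, -7.13], [1, 0]].
A[0,0] = -5.4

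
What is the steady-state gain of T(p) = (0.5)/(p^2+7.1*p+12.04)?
DC gain = T(0) = num(0)/den(0) = 0.5/12.04 = 0.04153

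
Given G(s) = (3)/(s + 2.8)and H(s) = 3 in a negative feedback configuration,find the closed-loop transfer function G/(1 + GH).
Closed-loop T = G/(1+GH).
Numerator: G_num * H_den = 3.
Denominator: G_den * H_den + G_num * H_num = (s + 2.8) + (9) = s + 11.8.
T(s) = (3)/(s + 11.8)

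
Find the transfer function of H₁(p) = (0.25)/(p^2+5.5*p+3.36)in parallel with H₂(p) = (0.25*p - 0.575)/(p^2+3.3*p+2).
Parallel: H = H₁ + H₂ = (n₁·d₂ + n₂·d₁)/(d₁·d₂).
n₁·d₂ = 0.25*p^2 + 0.825*p + 0.5. n₂·d₁ = 0.25*p^3 + 0.8*p^2 - 2.3225*p - 1.932. Sum = 0.25*p^3 + 1.05*p^2 - 1.4975*p - 1.432. d₁·d₂ = p^4 + 8.8*p^3 + 23.51*p^2 + 22.088*p + 6.72.
H(p) = (0.25*p^3 + 1.05*p^2 - 1.4975*p - 1.432)/(p^4 + 8.8*p^3 + 23.51*p^2 + 22.088*p + 6.72)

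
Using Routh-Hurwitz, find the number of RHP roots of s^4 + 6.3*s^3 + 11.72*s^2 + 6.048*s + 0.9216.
Routh array:
s^4: [1, 11.72, 0.9216]; s^3: [6.3, 6.048]; s^2: [10.76, 0.9216]; s^1: [5.5084]; s^0: [0.9216]
First column: [1, 6.3, 10.76, 5.5084, 0.9216]. Sign changes = RHP roots = 0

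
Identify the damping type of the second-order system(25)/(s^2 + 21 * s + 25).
Standard form: ωn²/(s²+2ζωn·s+ωn²) gives ωn=5, ζ=2.1.
Overdamped (ζ = 2.1 > 1)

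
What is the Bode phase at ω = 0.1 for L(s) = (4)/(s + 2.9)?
Substitute s = j*0.1: L(j0.1) = 1.37767 - 0.0475059j.
∠L(j0.1) = atan2(Im, Re) = atan2(-0.0475059, 1.37767) = -1.97°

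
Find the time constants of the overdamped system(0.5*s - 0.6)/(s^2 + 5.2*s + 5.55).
Overdamped: real poles at -3.7, -1.5. τ = -1/pole → τ₁ = 0.2703, τ₂ = 0.6667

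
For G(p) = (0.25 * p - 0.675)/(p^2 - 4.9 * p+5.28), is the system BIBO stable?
Denominator: p^2 - 4.9*p + 5.28 = (p - 3.3)(p - 1.6). Poles: 1.6, 3.3. All Re(p)<0: No (unstable)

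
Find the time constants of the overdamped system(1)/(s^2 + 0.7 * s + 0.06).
Overdamped: real poles at -0.1, -0.6. τ = -1/pole → τ₁ = 10, τ₂ = 1.667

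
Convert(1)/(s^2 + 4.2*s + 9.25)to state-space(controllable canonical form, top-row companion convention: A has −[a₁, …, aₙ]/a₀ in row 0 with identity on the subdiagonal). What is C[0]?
Reachable canonical form: C = numerator coefficients (right-aligned, zero-padded to length n).
num = 1, C = [[0, 1]].
C[0] = 0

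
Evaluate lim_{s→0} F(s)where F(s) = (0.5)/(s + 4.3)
DC gain = F(0) = num(0)/den(0) = 0.5/4.3 = 0.1163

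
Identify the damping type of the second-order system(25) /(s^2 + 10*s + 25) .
Standard form: ωn²/(s²+2ζωn·s+ωn²) gives ωn=5, ζ=1.
Critically damped (ζ = 1)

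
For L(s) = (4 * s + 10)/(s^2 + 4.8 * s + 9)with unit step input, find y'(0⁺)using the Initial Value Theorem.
IVT: y'(0⁺) = lim_{s→∞} s²·Y(s) = lim_{s→∞} s·L(s).
deg(num) = 1, deg(den) = 2, relative degree = 1, so s·L(s) → (leading num)/(leading den) = 4/1 = 4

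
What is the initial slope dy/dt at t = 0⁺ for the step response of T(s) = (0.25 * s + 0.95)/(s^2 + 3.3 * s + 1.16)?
IVT: y'(0⁺) = lim_{s→∞} s²·Y(s) = lim_{s→∞} s·T(s).
deg(num) = 1, deg(den) = 2, relative degree = 1, so s·T(s) → (leading num)/(leading den) = 0.25/1 = 0.25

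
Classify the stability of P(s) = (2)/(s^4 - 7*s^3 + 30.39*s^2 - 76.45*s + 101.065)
Denominator: s^4 - 7*s^3 + 30.39*s^2 - 76.45*s + 101.065 = (s^2 - 2*s + 11.89)(s^2 - 5*s + 8.5). Poles: 1 + 3.3j, 1 - 3.3j, 2.5 + 1.5j, 2.5 - 1.5j. Unstable (4 pole(s) in RHP)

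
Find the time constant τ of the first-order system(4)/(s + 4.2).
First-order system: τ = -1/pole. Pole = -4.2. τ = -1/(-4.2) = 0.2381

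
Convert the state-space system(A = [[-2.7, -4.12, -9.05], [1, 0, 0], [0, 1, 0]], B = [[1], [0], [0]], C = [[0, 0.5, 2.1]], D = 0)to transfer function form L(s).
L(s) = C(sI - A)⁻¹B + D.
Characteristic polynomial det(sI - A) = s^3 + 2.7*s^2 + 4.12*s + 9.05.
Numerator from C·adj(sI-A)·B + D·det(sI-A) = 0.5*s + 2.1.
L(s) = (0.5*s + 2.1)/(s^3 + 2.7*s^2 + 4.12*s + 9.05)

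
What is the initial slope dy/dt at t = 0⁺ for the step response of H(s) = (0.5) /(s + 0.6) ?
IVT: y'(0⁺) = lim_{s→∞} s²·Y(s) = lim_{s→∞} s·H(s).
deg(num) = 0, deg(den) = 1, relative degree = 1, so s·H(s) → (leading num)/(leading den) = 0.5/1 = 0.5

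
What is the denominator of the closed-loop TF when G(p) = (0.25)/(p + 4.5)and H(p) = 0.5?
Characteristic poly = G_den * H_den + G_num * H_num = (p + 4.5) + (0.125) = p + 4.625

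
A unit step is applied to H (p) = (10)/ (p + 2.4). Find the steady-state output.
FVT: lim_{t→∞} y(t) = lim_{p→0} p*Y(p) where Y(p) = H(p)/p.
= lim_{p→0} H(p) = H(0) = num(0)/den(0) = 10/2.4 = 4.167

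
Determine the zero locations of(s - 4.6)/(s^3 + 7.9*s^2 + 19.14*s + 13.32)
Set numerator = 0: s - 4.6 = 0 → Zeros: 4.6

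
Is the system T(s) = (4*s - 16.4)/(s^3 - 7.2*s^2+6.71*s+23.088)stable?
Denominator: s^3 - 7.2*s^2 + 6.71*s + 23.088 = (s - 3.7)(s + 1.3)(s - 4.8). Poles: -1.3, 3.7, 4.8. All Re(p)<0: No (unstable)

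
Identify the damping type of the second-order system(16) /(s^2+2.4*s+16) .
Standard form: ωn²/(s²+2ζωn·s+ωn²) gives ωn=4, ζ=0.3.
Underdamped (ζ = 0.3 < 1)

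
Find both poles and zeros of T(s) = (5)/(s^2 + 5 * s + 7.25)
Set denominator = 0: s^2 + 5*s + 7.25 = 0 → Poles: -2.5 + 1j, -2.5 - 1j
Numerator is a nonzero constant (5) → Zeros: none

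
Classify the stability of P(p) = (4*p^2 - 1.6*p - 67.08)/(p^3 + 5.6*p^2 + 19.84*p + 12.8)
Denominator: p^3 + 5.6*p^2 + 19.84*p + 12.8 = (p + 0.8)(p^2 + 4.8*p + 16). Poles: -0.8, -2.4 + 3.2j, -2.4 - 3.2j. Stable (all poles in LHP)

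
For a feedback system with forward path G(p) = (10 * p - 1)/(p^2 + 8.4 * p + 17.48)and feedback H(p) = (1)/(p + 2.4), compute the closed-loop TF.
Closed-loop T = G/(1+GH).
Numerator: G_num * H_den = 10*p^2 + 23*p - 2.4.
Denominator: G_den * H_den + G_num * H_num = (p^3 + 10.8*p^2 + 37.64*p + 41.952) + (10*p - 1) = p^3 + 10.8*p^2 + 47.64*p + 40.952.
T(p) = (10*p^2 + 23*p - 2.4)/(p^3 + 10.8*p^2 + 47.64*p + 40.952)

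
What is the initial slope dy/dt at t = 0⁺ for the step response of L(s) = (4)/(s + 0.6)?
IVT: y'(0⁺) = lim_{s→∞} s²·Y(s) = lim_{s→∞} s·L(s).
deg(num) = 0, deg(den) = 1, relative degree = 1, so s·L(s) → (leading num)/(leading den) = 4/1 = 4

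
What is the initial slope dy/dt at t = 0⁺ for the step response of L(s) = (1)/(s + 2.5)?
IVT: y'(0⁺) = lim_{s→∞} s²·Y(s) = lim_{s→∞} s·L(s).
deg(num) = 0, deg(den) = 1, relative degree = 1, so s·L(s) → (leading num)/(leading den) = 1/1 = 1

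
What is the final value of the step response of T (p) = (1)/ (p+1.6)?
FVT: lim_{t→∞} y(t) = lim_{p→0} p*Y(p) where Y(p) = T(p)/p.
= lim_{p→0} T(p) = T(0) = num(0)/den(0) = 1/1.6 = 0.625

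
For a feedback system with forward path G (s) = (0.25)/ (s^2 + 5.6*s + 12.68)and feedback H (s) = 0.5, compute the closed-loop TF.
Closed-loop T = G/(1+GH).
Numerator: G_num * H_den = 0.25.
Denominator: G_den * H_den + G_num * H_num = (s^2 + 5.6*s + 12.68) + (0.125) = s^2 + 5.6*s + 12.805.
T(s) = (0.25)/(s^2 + 5.6*s + 12.805)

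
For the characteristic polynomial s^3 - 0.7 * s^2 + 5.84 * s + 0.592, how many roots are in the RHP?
s^3 - 0.7*s^2 + 5.84*s + 0.592 = (s + 0.1)(s^2 - 0.8*s + 5.92). Poles: -0.1, 0.4 + 2.4j, 0.4 - 2.4j. RHP poles (Re>0): 2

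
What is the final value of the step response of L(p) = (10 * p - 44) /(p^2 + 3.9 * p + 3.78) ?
FVT: lim_{t→∞} y(t) = lim_{p→0} p*Y(p) where Y(p) = L(p)/p.
= lim_{p→0} L(p) = L(0) = num(0)/den(0) = -44/3.78 = -11.64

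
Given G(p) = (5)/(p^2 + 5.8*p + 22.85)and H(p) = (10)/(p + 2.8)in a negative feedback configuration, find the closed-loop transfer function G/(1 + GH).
Closed-loop T = G/(1+GH).
Numerator: G_num * H_den = 5*p + 14.
Denominator: G_den * H_den + G_num * H_num = (p^3 + 8.6*p^2 + 39.09*p + 63.98) + (50) = p^3 + 8.6*p^2 + 39.09*p + 113.98.
T(p) = (5*p + 14)/(p^3 + 8.6*p^2 + 39.09*p + 113.98)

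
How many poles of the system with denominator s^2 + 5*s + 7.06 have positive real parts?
Poles: -2.5 + 0.9j, -2.5 - 0.9j. RHP poles (Re>0): 0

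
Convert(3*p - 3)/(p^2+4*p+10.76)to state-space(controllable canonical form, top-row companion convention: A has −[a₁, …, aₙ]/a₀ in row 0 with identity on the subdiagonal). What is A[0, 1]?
Reachable canonical form for den = p^2 + 4*p + 10.76: top row of A = -[a₁,a₂,...,aₙ]/a₀, ones on the subdiagonal, zeros elsewhere.
A = [[-4, -10.76], [1, 0]].
A[0,1] = -10.76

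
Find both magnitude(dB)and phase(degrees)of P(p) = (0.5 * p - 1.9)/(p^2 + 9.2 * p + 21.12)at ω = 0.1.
Substitute p = j*0.1: P(j0.1) = -0.0897311 + 0.00627914j.
|P| = 20*log₁₀(sqrt(Re²+Im²)) = -20.92 dB.
∠P = atan2(Im, Re) = 176.00°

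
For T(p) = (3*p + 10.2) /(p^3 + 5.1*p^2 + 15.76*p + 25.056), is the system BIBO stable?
Denominator: p^3 + 5.1*p^2 + 15.76*p + 25.056 = (p + 2.7)(p^2 + 2.4*p + 9.28). Poles: -1.2 + 2.8j, -1.2 - 2.8j, -2.7. All Re(p)<0: Yes (stable)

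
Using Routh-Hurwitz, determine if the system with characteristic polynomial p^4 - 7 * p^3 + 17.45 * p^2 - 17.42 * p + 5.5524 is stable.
Routh array:
p^4: [1, 17.45, 5.5524]; p^3: [-7, -17.42]; p^2: [14.9614, 5.5524]; p^1: [-14.8222]; p^0: [5.5524]
First column: [1, -7, 14.9614, -14.8222, 5.5524]. Sign changes = 4.
No, unstable (4 RHP root(s))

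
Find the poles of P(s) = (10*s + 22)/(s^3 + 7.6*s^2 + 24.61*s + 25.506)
Set denominator = 0: s^3 + 7.6*s^2 + 24.61*s + 25.506 = (s + 1.8)(s^2 + 5.8*s + 14.17) = 0 → Poles: -1.8, -2.9 + 2.4j, -2.9 - 2.4j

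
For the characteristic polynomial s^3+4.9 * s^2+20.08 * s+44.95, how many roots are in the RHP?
s^3 + 4.9*s^2 + 20.08*s + 44.95 = (s + 3.1)(s^2 + 1.8*s + 14.5). Poles: -0.9 + 3.7j, -0.9 - 3.7j, -3.1. RHP poles (Re>0): 0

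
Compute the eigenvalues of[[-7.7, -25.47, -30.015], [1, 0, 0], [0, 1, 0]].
Eigenvalues solve det(λI - A) = 0.
Characteristic polynomial: λ^3 + 7.7*λ^2 + 25.47*λ + 30.015 = 0.
Factor: (λ + 2.3)(λ^2 + 5.4*λ + 13.05) = 0.
Roots: -2.3, -2.7 + 2.4j, -2.7 - 2.4j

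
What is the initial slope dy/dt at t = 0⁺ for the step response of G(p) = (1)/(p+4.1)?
IVT: y'(0⁺) = lim_{p→∞} p²·Y(p) = lim_{p→∞} p·G(p).
deg(num) = 0, deg(den) = 1, relative degree = 1, so p·G(p) → (leading num)/(leading den) = 1/1 = 1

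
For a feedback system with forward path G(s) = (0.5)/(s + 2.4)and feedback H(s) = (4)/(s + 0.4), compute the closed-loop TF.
Closed-loop T = G/(1+GH).
Numerator: G_num * H_den = 0.5*s + 0.2.
Denominator: G_den * H_den + G_num * H_num = (s^2 + 2.8*s + 0.96) + (2) = s^2 + 2.8*s + 2.96.
T(s) = (0.5*s + 0.2)/(s^2 + 2.8*s + 2.96)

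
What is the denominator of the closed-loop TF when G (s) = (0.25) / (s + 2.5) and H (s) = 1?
Characteristic poly = G_den * H_den + G_num * H_num = (s + 2.5) + (0.25) = s + 2.75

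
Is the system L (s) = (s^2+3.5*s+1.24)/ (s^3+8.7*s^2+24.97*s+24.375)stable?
Denominator: s^3 + 8.7*s^2 + 24.97*s + 24.375 = (s + 3.9)(s^2 + 4.8*s + 6.25). Poles: -2.4 + 0.7j, -2.4 - 0.7j, -3.9. All Re(p)<0: Yes (stable)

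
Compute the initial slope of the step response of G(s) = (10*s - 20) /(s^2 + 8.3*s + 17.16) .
IVT: y'(0⁺) = lim_{s→∞} s²·Y(s) = lim_{s→∞} s·G(s).
deg(num) = 1, deg(den) = 2, relative degree = 1, so s·G(s) → (leading num)/(leading den) = 10/1 = 10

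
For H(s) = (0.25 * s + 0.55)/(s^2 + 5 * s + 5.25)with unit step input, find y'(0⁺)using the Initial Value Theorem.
IVT: y'(0⁺) = lim_{s→∞} s²·Y(s) = lim_{s→∞} s·H(s).
deg(num) = 1, deg(den) = 2, relative degree = 1, so s·H(s) → (leading num)/(leading den) = 0.25/1 = 0.25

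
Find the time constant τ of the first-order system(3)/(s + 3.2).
First-order system: τ = -1/pole. Pole = -3.2. τ = -1/(-3.2) = 0.3125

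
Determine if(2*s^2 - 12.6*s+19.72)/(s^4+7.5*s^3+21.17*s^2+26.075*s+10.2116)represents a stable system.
Denominator: s^4 + 7.5*s^3 + 21.17*s^2 + 26.075*s + 10.2116 = (s + 0.7)(s + 2.8)(s^2 + 4*s + 5.21). Poles: -0.7, -2 + 1.1j, -2 - 1.1j, -2.8. All Re(p)<0: Yes (stable)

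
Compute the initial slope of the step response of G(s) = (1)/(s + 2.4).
IVT: y'(0⁺) = lim_{s→∞} s²·Y(s) = lim_{s→∞} s·G(s).
deg(num) = 0, deg(den) = 1, relative degree = 1, so s·G(s) → (leading num)/(leading den) = 1/1 = 1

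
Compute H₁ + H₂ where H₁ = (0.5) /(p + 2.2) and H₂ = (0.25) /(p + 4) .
Parallel: H = H₁ + H₂ = (n₁·d₂ + n₂·d₁)/(d₁·d₂).
n₁·d₂ = 0.5*p + 2. n₂·d₁ = 0.25*p + 0.55. Sum = 0.75*p + 2.55. d₁·d₂ = p^2 + 6.2*p + 8.8.
H(p) = (0.75*p + 2.55)/(p^2 + 6.2*p + 8.8)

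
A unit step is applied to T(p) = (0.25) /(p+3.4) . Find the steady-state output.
FVT: lim_{t→∞} y(t) = lim_{p→0} p*Y(p) where Y(p) = T(p)/p.
= lim_{p→0} T(p) = T(0) = num(0)/den(0) = 0.25/3.4 = 0.07353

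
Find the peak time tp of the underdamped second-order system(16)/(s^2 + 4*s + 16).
Standard form: ωn²/(s²+2ζωn·s+ωn²) → ωn = 4, ζ = 0.5.
ωd = ωn·√(1-ζ²) = 4·√(1-0.5²) = 3.464.
tp = π/ωd = π/3.464 = 0.9069 s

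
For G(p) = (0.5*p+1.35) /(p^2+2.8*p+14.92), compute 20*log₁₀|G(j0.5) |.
Substitute p = j*0.5: G(j0.5) = 0.0928056 + 0.00818487j.
|G(j0.5)| = sqrt(Re² + Im²) = 0.09317.
20*log₁₀(0.09317) = -20.61 dB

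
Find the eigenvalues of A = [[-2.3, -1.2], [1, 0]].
Eigenvalues solve det(λI - A) = 0.
Characteristic polynomial: λ^2 + 2.3*λ + 1.2 = 0.
Factor: (λ + 0.8)(λ + 1.5) = 0.
Roots: -0.8, -1.5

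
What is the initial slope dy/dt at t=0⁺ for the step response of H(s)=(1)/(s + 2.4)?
IVT: y'(0⁺) = lim_{s→∞} s²·Y(s) = lim_{s→∞} s·H(s).
deg(num) = 0, deg(den) = 1, relative degree = 1, so s·H(s) → (leading num)/(leading den) = 1/1 = 1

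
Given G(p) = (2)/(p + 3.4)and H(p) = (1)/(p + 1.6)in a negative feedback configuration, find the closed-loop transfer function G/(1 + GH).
Closed-loop T = G/(1+GH).
Numerator: G_num * H_den = 2*p + 3.2.
Denominator: G_den * H_den + G_num * H_num = (p^2 + 5*p + 5.44) + (2) = p^2 + 5*p + 7.44.
T(p) = (2*p + 3.2)/(p^2 + 5*p + 7.44)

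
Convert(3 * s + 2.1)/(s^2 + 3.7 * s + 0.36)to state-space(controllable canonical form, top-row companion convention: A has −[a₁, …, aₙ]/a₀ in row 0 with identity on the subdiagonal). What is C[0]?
Reachable canonical form: C = numerator coefficients (right-aligned, zero-padded to length n).
num = 3*s + 2.1, C = [[3, 2.1]].
C[0] = 3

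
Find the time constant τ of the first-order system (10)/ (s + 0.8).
First-order system: τ = -1/pole. Pole = -0.8. τ = -1/(-0.8) = 1.25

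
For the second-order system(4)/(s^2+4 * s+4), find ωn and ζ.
Standard form: ωn²/(s²+2ζωn·s+ωn²).
const=4=ωn² → ωn=2, s coeff=4=2ζωn → ζ=1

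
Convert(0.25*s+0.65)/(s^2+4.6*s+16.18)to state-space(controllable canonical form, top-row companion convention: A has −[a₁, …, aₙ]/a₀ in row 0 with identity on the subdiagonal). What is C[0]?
Reachable canonical form: C = numerator coefficients (right-aligned, zero-padded to length n).
num = 0.25*s + 0.65, C = [[0.25, 0.65]].
C[0] = 0.25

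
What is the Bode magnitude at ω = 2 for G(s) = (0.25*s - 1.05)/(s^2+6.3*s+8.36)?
Substitute s = j*2: G(j2) = 0.0096867 + 0.0866852j.
|G(j2)| = sqrt(Re² + Im²) = 0.08722.
20*log₁₀(0.08722) = -21.19 dB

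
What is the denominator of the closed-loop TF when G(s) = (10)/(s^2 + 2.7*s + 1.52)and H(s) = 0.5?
Characteristic poly = G_den * H_den + G_num * H_num = (s^2 + 2.7*s + 1.52) + (5) = s^2 + 2.7*s + 6.52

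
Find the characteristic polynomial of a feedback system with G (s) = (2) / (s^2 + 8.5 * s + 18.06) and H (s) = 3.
Characteristic poly = G_den * H_den + G_num * H_num = (s^2 + 8.5*s + 18.06) + (6) = s^2 + 8.5*s + 24.06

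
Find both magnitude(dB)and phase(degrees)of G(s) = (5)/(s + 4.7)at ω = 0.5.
Substitute s = j*0.5: G(j0.5) = 1.05192 - 0.111907j.
|G| = 20*log₁₀(sqrt(Re²+Im²)) = 0.49 dB.
∠G = atan2(Im, Re) = -6.07°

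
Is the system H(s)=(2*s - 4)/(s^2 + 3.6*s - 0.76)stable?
Denominator: s^2 + 3.6*s - 0.76 = (s - 0.2)(s + 3.8). Poles: -3.8, 0.2. All Re(p)<0: No (unstable)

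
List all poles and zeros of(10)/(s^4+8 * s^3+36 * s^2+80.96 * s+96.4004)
Set denominator = 0: s^4 + 8*s^3 + 36*s^2 + 80.96*s + 96.4004 = (s^2 + 3.8*s + 12.02)(s^2 + 4.2*s + 8.02) = 0 → Poles: -1.9 + 2.9j, -1.9 - 2.9j, -2.1 + 1.9j, -2.1 - 1.9j
Numerator is a nonzero constant (10) → Zeros: none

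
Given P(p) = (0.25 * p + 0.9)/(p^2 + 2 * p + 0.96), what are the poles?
Set denominator = 0: p^2 + 2*p + 0.96 = (p + 0.8)(p + 1.2) = 0 → Poles: -0.8, -1.2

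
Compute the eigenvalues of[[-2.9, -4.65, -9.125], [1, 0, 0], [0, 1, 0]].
Eigenvalues solve det(λI - A) = 0.
Characteristic polynomial: λ^3 + 2.9*λ^2 + 4.65*λ + 9.125 = 0.
Factor: (λ + 2.5)(λ^2 + 0.4*λ + 3.65) = 0.
Roots: -0.2 + 1.9j, -0.2 - 1.9j, -2.5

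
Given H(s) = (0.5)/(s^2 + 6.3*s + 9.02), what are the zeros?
Numerator is a nonzero constant (0.5) → Zeros: none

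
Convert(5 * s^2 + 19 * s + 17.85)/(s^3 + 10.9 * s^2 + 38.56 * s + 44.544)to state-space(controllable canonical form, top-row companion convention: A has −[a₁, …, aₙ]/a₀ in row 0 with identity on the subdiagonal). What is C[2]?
Reachable canonical form: C = numerator coefficients (right-aligned, zero-padded to length n).
num = 5*s^2 + 19*s + 17.85, C = [[5, 19, 17.85]].
C[2] = 17.85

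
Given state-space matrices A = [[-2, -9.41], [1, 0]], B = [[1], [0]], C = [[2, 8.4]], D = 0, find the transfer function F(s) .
F(s) = C(sI - A)⁻¹B + D.
Characteristic polynomial det(sI - A) = s^2 + 2*s + 9.41.
Numerator from C·adj(sI-A)·B + D·det(sI-A) = 2*s + 8.4.
F(s) = (2*s + 8.4)/(s^2 + 2*s + 9.41)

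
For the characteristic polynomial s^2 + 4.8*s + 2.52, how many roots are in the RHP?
s^2 + 4.8*s + 2.52 = (s + 0.6)(s + 4.2). Poles: -0.6, -4.2. RHP poles (Re>0): 0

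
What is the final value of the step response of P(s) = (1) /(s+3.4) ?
FVT: lim_{t→∞} y(t) = lim_{s→0} s*Y(s) where Y(s) = P(s)/s.
= lim_{s→0} P(s) = P(0) = num(0)/den(0) = 1/3.4 = 0.2941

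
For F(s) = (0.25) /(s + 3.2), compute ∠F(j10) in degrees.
Substitute s = j*10: F(j10) = 0.00725689 - 0.0226778j.
∠F(j10) = atan2(Im, Re) = atan2(-0.0226778, 0.00725689) = -72.26°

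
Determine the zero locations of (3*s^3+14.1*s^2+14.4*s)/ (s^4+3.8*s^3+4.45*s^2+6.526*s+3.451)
Set numerator = 0: 3*s^3 + 14.1*s^2 + 14.4*s = 3*s(s + 1.5)(s + 3.2) = 0 → Zeros: -1.5, -3.2, 0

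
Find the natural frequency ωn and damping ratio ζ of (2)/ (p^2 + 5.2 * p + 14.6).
Underdamped: complex pole -2.6 + 2.8j. ωn = |pole| = 3.821, ζ = -Re(pole)/ωn = 0.6805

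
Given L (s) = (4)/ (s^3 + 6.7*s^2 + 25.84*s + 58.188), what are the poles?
Set denominator = 0: s^3 + 6.7*s^2 + 25.84*s + 58.188 = (s + 3.9)(s^2 + 2.8*s + 14.92) = 0 → Poles: -1.4 + 3.6j, -1.4 - 3.6j, -3.9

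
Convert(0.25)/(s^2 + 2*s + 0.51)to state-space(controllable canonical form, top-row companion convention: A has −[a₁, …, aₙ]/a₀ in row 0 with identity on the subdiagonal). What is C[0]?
Reachable canonical form: C = numerator coefficients (right-aligned, zero-padded to length n).
num = 0.25, C = [[0, 0.25]].
C[0] = 0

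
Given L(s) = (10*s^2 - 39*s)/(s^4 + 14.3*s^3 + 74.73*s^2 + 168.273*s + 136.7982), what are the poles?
Set denominator = 0: s^4 + 14.3*s^3 + 74.73*s^2 + 168.273*s + 136.7982 = (s + 3.3)(s + 4.7)(s + 2.1)(s + 4.2) = 0 → Poles: -2.1, -3.3, -4.2, -4.7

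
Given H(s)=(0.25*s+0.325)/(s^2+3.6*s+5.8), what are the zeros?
Set numerator = 0: 0.25*s + 0.325 = 0 → Zeros: -1.3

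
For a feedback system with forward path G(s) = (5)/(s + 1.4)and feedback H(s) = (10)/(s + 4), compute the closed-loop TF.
Closed-loop T = G/(1+GH).
Numerator: G_num * H_den = 5*s + 20.
Denominator: G_den * H_den + G_num * H_num = (s^2 + 5.4*s + 5.6) + (50) = s^2 + 5.4*s + 55.6.
T(s) = (5*s + 20)/(s^2 + 5.4*s + 55.6)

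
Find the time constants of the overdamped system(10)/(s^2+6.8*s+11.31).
Overdamped: real poles at -2.9, -3.9. τ = -1/pole → τ₁ = 0.3448, τ₂ = 0.2564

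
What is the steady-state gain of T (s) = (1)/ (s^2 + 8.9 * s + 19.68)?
DC gain = T(0) = num(0)/den(0) = 1/19.68 = 0.05081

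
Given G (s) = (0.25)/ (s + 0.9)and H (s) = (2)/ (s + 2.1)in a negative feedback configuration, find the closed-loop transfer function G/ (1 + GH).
Closed-loop T = G/(1+GH).
Numerator: G_num * H_den = 0.25*s + 0.525.
Denominator: G_den * H_den + G_num * H_num = (s^2 + 3*s + 1.89) + (0.5) = s^2 + 3*s + 2.39.
T(s) = (0.25*s + 0.525)/(s^2 + 3*s + 2.39)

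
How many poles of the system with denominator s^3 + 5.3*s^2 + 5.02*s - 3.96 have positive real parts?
s^3 + 5.3*s^2 + 5.02*s - 3.96 = (s - 0.5)(s + 2.2)(s + 3.6). Poles: -2.2, -3.6, 0.5. RHP poles (Re>0): 1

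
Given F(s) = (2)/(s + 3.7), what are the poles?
Set denominator = 0: s + 3.7 = 0 → Poles: -3.7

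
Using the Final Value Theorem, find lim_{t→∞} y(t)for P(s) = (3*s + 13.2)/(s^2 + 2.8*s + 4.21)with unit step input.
FVT: lim_{t→∞} y(t) = lim_{s→0} s*Y(s) where Y(s) = P(s)/s.
= lim_{s→0} P(s) = P(0) = num(0)/den(0) = 13.2/4.21 = 3.135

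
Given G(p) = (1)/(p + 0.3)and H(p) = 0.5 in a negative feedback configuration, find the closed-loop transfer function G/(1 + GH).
Closed-loop T = G/(1+GH).
Numerator: G_num * H_den = 1.
Denominator: G_den * H_den + G_num * H_num = (p + 0.3) + (0.5) = p + 0.8.
T(p) = (1)/(p + 0.8)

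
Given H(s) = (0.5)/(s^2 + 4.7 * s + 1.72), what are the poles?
Set denominator = 0: s^2 + 4.7*s + 1.72 = (s + 0.4)(s + 4.3) = 0 → Poles: -0.4, -4.3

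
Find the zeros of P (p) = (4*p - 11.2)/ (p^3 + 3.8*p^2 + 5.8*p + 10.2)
Set numerator = 0: 4*p - 11.2 = 0 → Zeros: 2.8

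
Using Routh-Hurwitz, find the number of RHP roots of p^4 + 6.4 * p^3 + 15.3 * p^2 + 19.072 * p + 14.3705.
Routh array:
p^4: [1, 15.3, 14.3705]; p^3: [6.4, 19.072]; p^2: [12.32, 14.3705]; p^1: [11.6068]; p^0: [14.3705]
First column: [1, 6.4, 12.32, 11.6068, 14.3705]. Sign changes = RHP roots = 0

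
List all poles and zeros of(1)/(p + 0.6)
Set denominator = 0: p + 0.6 = 0 → Poles: -0.6
Numerator is a nonzero constant (1) → Zeros: none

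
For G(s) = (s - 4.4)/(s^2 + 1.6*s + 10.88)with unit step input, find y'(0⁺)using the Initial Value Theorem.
IVT: y'(0⁺) = lim_{s→∞} s²·Y(s) = lim_{s→∞} s·G(s).
deg(num) = 1, deg(den) = 2, relative degree = 1, so s·G(s) → (leading num)/(leading den) = 1/1 = 1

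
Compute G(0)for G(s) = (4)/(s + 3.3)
DC gain = G(0) = num(0)/den(0) = 4/3.3 = 1.212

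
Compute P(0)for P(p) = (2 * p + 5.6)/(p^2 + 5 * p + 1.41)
DC gain = P(0) = num(0)/den(0) = 5.6/1.41 = 3.972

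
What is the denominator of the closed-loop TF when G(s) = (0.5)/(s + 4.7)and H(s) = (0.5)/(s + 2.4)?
Characteristic poly = G_den * H_den + G_num * H_num = (s^2 + 7.1*s + 11.28) + (0.25) = s^2 + 7.1*s + 11.53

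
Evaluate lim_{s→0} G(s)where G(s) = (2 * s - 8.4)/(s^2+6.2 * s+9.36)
DC gain = G(0) = num(0)/den(0) = -8.4/9.36 = -0.8974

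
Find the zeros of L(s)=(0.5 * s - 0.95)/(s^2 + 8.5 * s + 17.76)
Set numerator = 0: 0.5*s - 0.95 = 0 → Zeros: 1.9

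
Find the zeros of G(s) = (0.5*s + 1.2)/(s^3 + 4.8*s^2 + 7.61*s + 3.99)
Set numerator = 0: 0.5*s + 1.2 = 0 → Zeros: -2.4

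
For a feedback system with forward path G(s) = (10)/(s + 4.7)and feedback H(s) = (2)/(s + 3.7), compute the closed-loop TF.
Closed-loop T = G/(1+GH).
Numerator: G_num * H_den = 10*s + 37.
Denominator: G_den * H_den + G_num * H_num = (s^2 + 8.4*s + 17.39) + (20) = s^2 + 8.4*s + 37.39.
T(s) = (10*s + 37)/(s^2 + 8.4*s + 37.39)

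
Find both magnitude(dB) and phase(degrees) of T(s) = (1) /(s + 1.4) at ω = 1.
Substitute s = j*1: T(j1) = 0.472973 - 0.337838j.
|T| = 20*log₁₀(sqrt(Re²+Im²)) = -4.71 dB.
∠T = atan2(Im, Re) = -35.54°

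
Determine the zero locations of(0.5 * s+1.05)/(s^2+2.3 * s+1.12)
Set numerator = 0: 0.5*s + 1.05 = 0 → Zeros: -2.1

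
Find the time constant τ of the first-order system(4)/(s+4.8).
First-order system: τ = -1/pole. Pole = -4.8. τ = -1/(-4.8) = 0.2083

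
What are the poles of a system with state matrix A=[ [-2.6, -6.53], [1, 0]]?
Eigenvalues solve det(λI - A) = 0.
Characteristic polynomial: λ^2 + 2.6*λ + 6.53 = 0.
Roots: -1.3 + 2.2j, -1.3 - 2.2j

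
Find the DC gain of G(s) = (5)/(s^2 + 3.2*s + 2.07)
DC gain = G(0) = num(0)/den(0) = 5/2.07 = 2.415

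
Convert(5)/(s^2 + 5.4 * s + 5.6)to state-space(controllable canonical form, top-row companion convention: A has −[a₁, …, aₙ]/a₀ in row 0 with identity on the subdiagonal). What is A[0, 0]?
Reachable canonical form for den = s^2 + 5.4*s + 5.6: top row of A = -[a₁,a₂,...,aₙ]/a₀, ones on the subdiagonal, zeros elsewhere.
A = [[-5.4, -5.6], [1, 0]].
A[0,0] = -5.4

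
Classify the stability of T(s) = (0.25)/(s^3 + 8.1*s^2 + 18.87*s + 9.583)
Denominator: s^3 + 8.1*s^2 + 18.87*s + 9.583 = (s + 3.7)(s + 0.7)(s + 3.7). Poles: -0.7, -3.7, -3.7. Stable (all poles in LHP)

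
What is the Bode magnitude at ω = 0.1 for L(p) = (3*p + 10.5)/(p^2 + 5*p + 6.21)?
Substitute p = j*0.1: L(j0.1) = 1.68648 - 0.0876195j.
|L(j0.1)| = sqrt(Re² + Im²) = 1.689.
20*log₁₀(1.689) = 4.55 dB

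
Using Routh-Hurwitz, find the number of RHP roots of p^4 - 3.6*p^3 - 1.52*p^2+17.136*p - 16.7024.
Routh array:
p^4: [1, -1.52, -16.7024]; p^3: [-3.6, 17.136]; p^2: [3.24, -16.7024]; p^1: [-1.42222]; p^0: [-16.7024]
First column: [1, -3.6, 3.24, -1.42222, -16.7024]. Sign changes = RHP roots = 3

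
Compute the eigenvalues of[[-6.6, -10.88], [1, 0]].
Eigenvalues solve det(λI - A) = 0.
Characteristic polynomial: λ^2 + 6.6*λ + 10.88 = 0.
Factor: (λ + 3.2)(λ + 3.4) = 0.
Roots: -3.2, -3.4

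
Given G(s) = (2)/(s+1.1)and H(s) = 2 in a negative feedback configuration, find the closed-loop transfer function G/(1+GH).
Closed-loop T = G/(1+GH).
Numerator: G_num * H_den = 2.
Denominator: G_den * H_den + G_num * H_num = (s + 1.1) + (4) = s + 5.1.
T(s) = (2)/(s + 5.1)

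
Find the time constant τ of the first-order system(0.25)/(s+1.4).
First-order system: τ = -1/pole. Pole = -1.4. τ = -1/(-1.4) = 0.7143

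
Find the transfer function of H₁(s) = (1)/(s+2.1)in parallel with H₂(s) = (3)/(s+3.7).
Parallel: H = H₁ + H₂ = (n₁·d₂ + n₂·d₁)/(d₁·d₂).
n₁·d₂ = s + 3.7. n₂·d₁ = 3*s + 6.3. Sum = 4*s + 10. d₁·d₂ = s^2 + 5.8*s + 7.77.
H(s) = (4*s + 10)/(s^2 + 5.8*s + 7.77)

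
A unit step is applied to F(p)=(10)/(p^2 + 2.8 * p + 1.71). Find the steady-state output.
FVT: lim_{t→∞} y(t) = lim_{p→0} p*Y(p) where Y(p) = F(p)/p.
= lim_{p→0} F(p) = F(0) = num(0)/den(0) = 10/1.71 = 5.848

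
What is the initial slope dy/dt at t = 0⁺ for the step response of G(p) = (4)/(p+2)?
IVT: y'(0⁺) = lim_{p→∞} p²·Y(p) = lim_{p→∞} p·G(p).
deg(num) = 0, deg(den) = 1, relative degree = 1, so p·G(p) → (leading num)/(leading den) = 4/1 = 4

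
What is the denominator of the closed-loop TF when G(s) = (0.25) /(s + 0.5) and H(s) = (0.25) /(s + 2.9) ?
Characteristic poly = G_den * H_den + G_num * H_num = (s^2 + 3.4*s + 1.45) + (0.0625) = s^2 + 3.4*s + 1.5125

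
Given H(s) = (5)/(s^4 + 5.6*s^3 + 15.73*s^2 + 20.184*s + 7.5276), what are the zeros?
Numerator is a nonzero constant (5) → Zeros: none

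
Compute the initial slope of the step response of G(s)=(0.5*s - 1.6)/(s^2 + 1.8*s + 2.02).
IVT: y'(0⁺) = lim_{s→∞} s²·Y(s) = lim_{s→∞} s·G(s).
deg(num) = 1, deg(den) = 2, relative degree = 1, so s·G(s) → (leading num)/(leading den) = 0.5/1 = 0.5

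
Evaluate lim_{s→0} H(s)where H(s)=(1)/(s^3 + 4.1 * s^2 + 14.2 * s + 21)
DC gain = H(0) = num(0)/den(0) = 1/21 = 0.04762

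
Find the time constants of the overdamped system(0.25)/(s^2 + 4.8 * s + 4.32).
Overdamped: real poles at -3.6, -1.2. τ = -1/pole → τ₁ = 0.2778, τ₂ = 0.8333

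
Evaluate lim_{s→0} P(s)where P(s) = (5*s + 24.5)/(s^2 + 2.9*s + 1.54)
DC gain = P(0) = num(0)/den(0) = 24.5/1.54 = 15.91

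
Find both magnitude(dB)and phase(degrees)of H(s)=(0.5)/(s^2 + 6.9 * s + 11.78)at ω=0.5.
Substitute s = j*0.5: H(j0.5) = 0.0398016 - 0.0119094j.
|H| = 20*log₁₀(sqrt(Re²+Im²)) = -27.63 dB.
∠H = atan2(Im, Re) = -16.66°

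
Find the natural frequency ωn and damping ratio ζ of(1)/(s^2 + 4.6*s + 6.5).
Underdamped: complex pole -2.3 + 1.1j. ωn = |pole| = 2.55, ζ = -Re(pole)/ωn = 0.9021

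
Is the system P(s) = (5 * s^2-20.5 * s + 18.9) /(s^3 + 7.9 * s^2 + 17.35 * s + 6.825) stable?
Denominator: s^3 + 7.9*s^2 + 17.35*s + 6.825 = (s + 3.9)(s + 0.5)(s + 3.5). Poles: -0.5, -3.5, -3.9. All Re(p)<0: Yes (stable)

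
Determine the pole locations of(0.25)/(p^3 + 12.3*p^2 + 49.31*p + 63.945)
Set denominator = 0: p^3 + 12.3*p^2 + 49.31*p + 63.945 = (p + 2.9)(p + 4.5)(p + 4.9) = 0 → Poles: -2.9, -4.5, -4.9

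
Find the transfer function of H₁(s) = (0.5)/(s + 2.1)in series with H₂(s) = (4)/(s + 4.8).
Series: H = H₁ · H₂ = (n₁·n₂)/(d₁·d₂).
Num: n₁·n₂ = 2. Den: d₁·d₂ = s^2 + 6.9*s + 10.08.
H(s) = (2)/(s^2 + 6.9*s + 10.08)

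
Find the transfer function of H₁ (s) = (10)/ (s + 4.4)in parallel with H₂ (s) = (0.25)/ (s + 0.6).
Parallel: H = H₁ + H₂ = (n₁·d₂ + n₂·d₁)/(d₁·d₂).
n₁·d₂ = 10*s + 6. n₂·d₁ = 0.25*s + 1.1. Sum = 10.25*s + 7.1. d₁·d₂ = s^2 + 5*s + 2.64.
H(s) = (10.25*s + 7.1)/(s^2 + 5*s + 2.64)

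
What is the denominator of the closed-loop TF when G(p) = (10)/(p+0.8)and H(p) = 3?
Characteristic poly = G_den * H_den + G_num * H_num = (p + 0.8) + (30) = p + 30.8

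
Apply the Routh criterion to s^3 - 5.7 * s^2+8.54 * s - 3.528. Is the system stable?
Routh array:
s^3: [1, 8.54]; s^2: [-5.7, -3.528]; s^1: [7.92105]; s^0: [-3.528]
First column: [1, -5.7, 7.92105, -3.528]. Sign changes = 3.
No, unstable (3 RHP root(s))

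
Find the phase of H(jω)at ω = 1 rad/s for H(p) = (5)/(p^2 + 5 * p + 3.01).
Substitute p = j*1: H(j1) = 0.346073 - 0.860879j.
∠H(j1) = atan2(Im, Re) = atan2(-0.860879, 0.346073) = -68.10°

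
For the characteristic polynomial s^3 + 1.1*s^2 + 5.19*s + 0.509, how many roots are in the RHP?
s^3 + 1.1*s^2 + 5.19*s + 0.509 = (s + 0.1)(s^2 + s + 5.09). Poles: -0.1, -0.5 + 2.2j, -0.5 - 2.2j. RHP poles (Re>0): 0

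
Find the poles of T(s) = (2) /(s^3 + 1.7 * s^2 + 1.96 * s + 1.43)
Set denominator = 0: s^3 + 1.7*s^2 + 1.96*s + 1.43 = (s + 1.1)(s^2 + 0.6*s + 1.3) = 0 → Poles: -0.3 + 1.1j, -0.3 - 1.1j, -1.1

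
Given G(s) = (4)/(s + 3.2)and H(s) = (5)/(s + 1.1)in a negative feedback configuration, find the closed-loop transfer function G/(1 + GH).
Closed-loop T = G/(1+GH).
Numerator: G_num * H_den = 4*s + 4.4.
Denominator: G_den * H_den + G_num * H_num = (s^2 + 4.3*s + 3.52) + (20) = s^2 + 4.3*s + 23.52.
T(s) = (4*s + 4.4)/(s^2 + 4.3*s + 23.52)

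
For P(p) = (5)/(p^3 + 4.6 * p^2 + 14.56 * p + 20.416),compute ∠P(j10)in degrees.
Substitute p = j*10: P(j10) = -0.00238068 + 0.00462722j.
∠P(j10) = atan2(Im, Re) = atan2(0.00462722, -0.00238068) = 117.23° (principal value).
Summing the individual angle contributions Σ∠(j10 − zᵢ) − Σ∠(j10 − pₖ) over the 0 zero(s) and 3 pole(s), each followed continuously from ω = 0 (DC phase referenced to (−180°, 180°]), gives -242.77°, i.e. the principal value - 360°. Continuous Bode phase = -242.77°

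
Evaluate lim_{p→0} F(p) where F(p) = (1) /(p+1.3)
DC gain = F(0) = num(0)/den(0) = 1/1.3 = 0.7692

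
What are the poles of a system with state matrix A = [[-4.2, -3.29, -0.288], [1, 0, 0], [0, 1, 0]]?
Eigenvalues solve det(λI - A) = 0.
Characteristic polynomial: λ^3 + 4.2*λ^2 + 3.29*λ + 0.288 = 0.
Factor: (λ + 0.9)(λ + 3.2)(λ + 0.1) = 0.
Roots: -0.1, -0.9, -3.2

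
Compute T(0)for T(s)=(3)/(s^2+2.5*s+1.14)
DC gain = T(0) = num(0)/den(0) = 3/1.14 = 2.632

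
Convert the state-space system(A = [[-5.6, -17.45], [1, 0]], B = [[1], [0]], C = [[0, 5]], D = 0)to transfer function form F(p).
F(p) = C(pI - A)⁻¹B + D.
Characteristic polynomial det(pI - A) = p^2 + 5.6*p + 17.45.
Numerator from C·adj(pI-A)·B + D·det(pI-A) = 5.
F(p) = (5)/(p^2 + 5.6*p + 17.45)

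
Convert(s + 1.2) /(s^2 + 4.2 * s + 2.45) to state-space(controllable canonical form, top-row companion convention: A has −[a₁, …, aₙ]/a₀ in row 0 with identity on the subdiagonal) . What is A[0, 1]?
Reachable canonical form for den = s^2 + 4.2*s + 2.45: top row of A = -[a₁,a₂,...,aₙ]/a₀, ones on the subdiagonal, zeros elsewhere.
A = [[-4.2, -2.45], [1, 0]].
A[0,1] = -2.45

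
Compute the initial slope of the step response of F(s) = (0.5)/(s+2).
IVT: y'(0⁺) = lim_{s→∞} s²·Y(s) = lim_{s→∞} s·F(s).
deg(num) = 0, deg(den) = 1, relative degree = 1, so s·F(s) → (leading num)/(leading den) = 0.5/1 = 0.5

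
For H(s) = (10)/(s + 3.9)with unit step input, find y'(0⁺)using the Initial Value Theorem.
IVT: y'(0⁺) = lim_{s→∞} s²·Y(s) = lim_{s→∞} s·H(s).
deg(num) = 0, deg(den) = 1, relative degree = 1, so s·H(s) → (leading num)/(leading den) = 10/1 = 10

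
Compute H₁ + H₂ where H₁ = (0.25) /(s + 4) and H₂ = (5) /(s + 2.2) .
Parallel: H = H₁ + H₂ = (n₁·d₂ + n₂·d₁)/(d₁·d₂).
n₁·d₂ = 0.25*s + 0.55. n₂·d₁ = 5*s + 20. Sum = 5.25*s + 20.55. d₁·d₂ = s^2 + 6.2*s + 8.8.
H(s) = (5.25*s + 20.55)/(s^2 + 6.2*s + 8.8)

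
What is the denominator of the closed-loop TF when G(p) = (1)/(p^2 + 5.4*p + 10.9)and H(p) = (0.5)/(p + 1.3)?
Characteristic poly = G_den * H_den + G_num * H_num = (p^3 + 6.7*p^2 + 17.92*p + 14.17) + (0.5) = p^3 + 6.7*p^2 + 17.92*p + 14.67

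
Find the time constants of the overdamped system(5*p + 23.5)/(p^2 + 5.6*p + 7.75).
Overdamped: real poles at -2.5, -3.1. τ = -1/pole → τ₁ = 0.4, τ₂ = 0.3226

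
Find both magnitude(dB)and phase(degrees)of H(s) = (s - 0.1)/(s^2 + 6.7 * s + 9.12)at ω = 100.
Substitute s = j*100: H(j100) = 0.000678183 - 0.00996365j.
|H| = 20*log₁₀(sqrt(Re²+Im²)) = -40.01 dB.
∠H = atan2(Im, Re) = -86.11°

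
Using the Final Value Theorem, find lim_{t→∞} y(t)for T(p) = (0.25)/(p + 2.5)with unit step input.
FVT: lim_{t→∞} y(t) = lim_{p→0} p*Y(p) where Y(p) = T(p)/p.
= lim_{p→0} T(p) = T(0) = num(0)/den(0) = 0.25/2.5 = 0.1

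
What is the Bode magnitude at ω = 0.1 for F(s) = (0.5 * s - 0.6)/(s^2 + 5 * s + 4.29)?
Substitute s = j*0.1: F(j0.1) = -0.136953 + 0.0276814j.
|F(j0.1)| = sqrt(Re² + Im²) = 0.1397.
20*log₁₀(0.1397) = -17.09 dB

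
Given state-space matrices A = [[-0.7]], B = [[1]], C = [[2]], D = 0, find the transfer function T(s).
T(s) = C(sI - A)⁻¹B + D.
Characteristic polynomial det(sI - A) = s + 0.7.
Numerator from C·adj(sI-A)·B + D·det(sI-A) = 2.
T(s) = (2)/(s + 0.7)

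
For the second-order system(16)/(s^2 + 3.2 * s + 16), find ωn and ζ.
Standard form: ωn²/(s²+2ζωn·s+ωn²).
const=16=ωn² → ωn=4, s coeff=3.2=2ζωn → ζ=0.4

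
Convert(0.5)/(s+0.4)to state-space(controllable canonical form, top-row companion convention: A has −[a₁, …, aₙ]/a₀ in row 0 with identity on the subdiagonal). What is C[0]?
Reachable canonical form: C = numerator coefficients (right-aligned, zero-padded to length n).
num = 0.5, C = [[0.5]].
C[0] = 0.5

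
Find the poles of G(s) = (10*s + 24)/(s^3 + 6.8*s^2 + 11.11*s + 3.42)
Set denominator = 0: s^3 + 6.8*s^2 + 11.11*s + 3.42 = (s + 0.4)(s + 1.9)(s + 4.5) = 0 → Poles: -0.4, -1.9, -4.5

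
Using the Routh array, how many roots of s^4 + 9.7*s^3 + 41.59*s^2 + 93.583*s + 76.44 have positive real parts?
Routh array:
s^4: [1, 41.59, 76.44]; s^3: [9.7, 93.583]; s^2: [31.9423, 76.44]; s^1: [70.3702]; s^0: [76.44]
First column: [1, 9.7, 31.9423, 70.3702, 76.44]. Sign changes = RHP roots = 0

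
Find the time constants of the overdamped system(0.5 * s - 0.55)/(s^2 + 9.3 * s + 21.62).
Overdamped: real poles at -4.7, -4.6. τ = -1/pole → τ₁ = 0.2128, τ₂ = 0.2174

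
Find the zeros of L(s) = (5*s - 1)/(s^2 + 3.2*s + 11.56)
Set numerator = 0: 5*s - 1 = 0 → Zeros: 0.2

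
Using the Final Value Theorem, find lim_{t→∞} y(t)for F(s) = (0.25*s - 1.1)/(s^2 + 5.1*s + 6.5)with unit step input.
FVT: lim_{t→∞} y(t) = lim_{s→0} s*Y(s) where Y(s) = F(s)/s.
= lim_{s→0} F(s) = F(0) = num(0)/den(0) = -1.1/6.5 = -0.1692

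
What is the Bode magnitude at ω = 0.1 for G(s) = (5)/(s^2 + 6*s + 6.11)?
Substitute s = j*0.1: G(j0.1) = 0.811818 - 0.0798509j.
|G(j0.1)| = sqrt(Re² + Im²) = 0.8157.
20*log₁₀(0.8157) = -1.77 dB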